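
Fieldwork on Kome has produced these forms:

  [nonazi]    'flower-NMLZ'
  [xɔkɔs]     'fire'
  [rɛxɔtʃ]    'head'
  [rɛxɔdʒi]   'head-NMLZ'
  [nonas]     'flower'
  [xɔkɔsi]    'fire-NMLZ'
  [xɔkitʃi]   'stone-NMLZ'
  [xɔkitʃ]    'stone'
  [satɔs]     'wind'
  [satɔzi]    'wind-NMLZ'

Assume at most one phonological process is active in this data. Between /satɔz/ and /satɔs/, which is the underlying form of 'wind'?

/satɔz/

In [satɔs] and [satɔzi] the final segment of 'wind' alternates: [s] ~ [z].
Compare 'fire', with invariant [s] in [xɔkɔs] and [xɔkɔsi]: an analysis with underlying /s/ and a rule producing [z] before the NMLZ suffix would wrongly predict alternation here too.
So /z/ is underlying, and a rule of word-final obstruent devoicing — voiced obstruents become voiceless word-finally — gives [s].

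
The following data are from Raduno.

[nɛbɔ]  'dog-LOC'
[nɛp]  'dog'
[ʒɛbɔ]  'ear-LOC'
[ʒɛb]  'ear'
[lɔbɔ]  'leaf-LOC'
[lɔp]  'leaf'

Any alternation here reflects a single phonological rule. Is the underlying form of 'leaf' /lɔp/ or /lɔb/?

The stem for 'leaf' ends in [b] in [lɔbɔ] but [p] in [lɔp].
Compare 'ear', with invariant [b] in [ʒɛbɔ] and [ʒɛb]: an analysis with underlying /b/ and a rule producing [p] in isolation would wrongly predict alternation here too.
The underlying segment must be /p/; voiceless stops become voiced between vowels, yielding [b] there.

/lɔp/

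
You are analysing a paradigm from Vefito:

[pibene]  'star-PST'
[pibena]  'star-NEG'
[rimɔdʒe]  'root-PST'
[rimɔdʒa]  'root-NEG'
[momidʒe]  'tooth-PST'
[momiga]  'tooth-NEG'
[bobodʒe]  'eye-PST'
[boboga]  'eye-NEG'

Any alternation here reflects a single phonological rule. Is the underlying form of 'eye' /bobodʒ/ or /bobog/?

The root 'eye' surfaces as [bobodʒe] and [boboga], with a stem-final [dʒ] ~ [g] alternation.
But 'root' keeps [dʒ] in both environments ([rimɔdʒe], [rimɔdʒa]), so there is no rule changing /dʒ/ to [g] before the NEG suffix.
The underlying segment must be /g/; /g/ becomes palato-alveolar [dʒ] before a front vowel, yielding [dʒ] there.

/bobog/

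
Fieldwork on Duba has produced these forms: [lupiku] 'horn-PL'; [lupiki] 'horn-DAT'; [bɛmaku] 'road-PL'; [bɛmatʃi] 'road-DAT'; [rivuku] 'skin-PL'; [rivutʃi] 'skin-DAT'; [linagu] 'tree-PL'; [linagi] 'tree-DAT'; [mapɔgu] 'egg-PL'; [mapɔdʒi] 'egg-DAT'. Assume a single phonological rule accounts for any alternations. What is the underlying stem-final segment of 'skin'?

The stem for 'skin' ends in [k] in [rivuku] but [tʃ] in [rivutʃi].
But 'horn' keeps [k] in both environments ([lupiku], [lupiki]), so there is no rule changing /k/ to [tʃ] before the DAT suffix.
The alternation reflects depalatalization: palato-alveolar /tʃ/ and /dʒ/ become [k] and [g] when no front vowel follows. /tʃ/ is underlying.

/tʃ/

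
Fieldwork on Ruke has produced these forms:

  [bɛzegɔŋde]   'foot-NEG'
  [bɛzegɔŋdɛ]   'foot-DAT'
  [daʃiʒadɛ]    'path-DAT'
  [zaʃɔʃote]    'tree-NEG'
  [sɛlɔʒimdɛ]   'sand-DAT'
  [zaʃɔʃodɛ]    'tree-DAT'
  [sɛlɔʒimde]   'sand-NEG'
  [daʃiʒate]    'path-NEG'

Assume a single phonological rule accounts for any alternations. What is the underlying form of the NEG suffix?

The NEG suffix surfaces as [-de] and [-te], depending on the final segment of the stem.
The DAT suffix, which begins with [d], is invariant after every stem; so [d] is not altered by any rule here.
The NEG suffix is therefore /-te/ underlyingly, with post-nasal voicing: voiceless stops become voiced after a nasal.

/-te/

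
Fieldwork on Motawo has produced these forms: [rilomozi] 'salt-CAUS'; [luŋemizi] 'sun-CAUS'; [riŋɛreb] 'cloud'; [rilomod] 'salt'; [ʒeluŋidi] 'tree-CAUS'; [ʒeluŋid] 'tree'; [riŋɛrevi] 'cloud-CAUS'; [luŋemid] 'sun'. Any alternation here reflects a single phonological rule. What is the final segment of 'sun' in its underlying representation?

/z/

The stem for 'sun' ends in [d] in [luŋemid] but [z] in [luŋemizi].
But 'tree' keeps [d] in both environments ([ʒeluŋid], [ʒeluŋidi]), so there is no rule changing /d/ to [z] before the CAUS suffix.
So /z/ is underlying, and a rule of word-final hardening — voiced fricatives become stops word-finally — gives [d].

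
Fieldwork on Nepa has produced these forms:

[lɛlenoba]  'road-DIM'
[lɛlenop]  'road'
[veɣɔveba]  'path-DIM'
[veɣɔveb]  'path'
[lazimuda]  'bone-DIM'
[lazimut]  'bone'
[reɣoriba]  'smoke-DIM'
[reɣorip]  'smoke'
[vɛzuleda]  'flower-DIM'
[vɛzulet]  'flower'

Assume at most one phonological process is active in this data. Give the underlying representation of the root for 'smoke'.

The root 'smoke' surfaces as [reɣoriba] and [reɣorip], with a stem-final [b] ~ [p] alternation.
Compare 'path', with invariant [b] in [veɣɔveba] and [veɣɔveb]: an analysis with underlying /b/ and a rule producing [p] in isolation would wrongly predict alternation here too.
Therefore /p/ is basic and [b] is derived by intervocalic voicing (voiceless stops become voiced between vowels).
So 'smoke' = /reɣorip/.

/reɣorip/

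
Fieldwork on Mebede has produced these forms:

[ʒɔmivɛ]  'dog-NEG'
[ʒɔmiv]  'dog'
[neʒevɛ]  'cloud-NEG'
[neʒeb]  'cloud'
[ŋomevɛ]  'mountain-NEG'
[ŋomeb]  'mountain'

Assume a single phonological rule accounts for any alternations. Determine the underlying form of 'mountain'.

The stem for 'mountain' ends in [v] in [ŋomevɛ] but [b] in [ŋomeb].
Compare 'dog', with invariant [v] in [ʒɔmivɛ] and [ʒɔmiv]: an analysis with underlying /v/ and a rule producing [b] in isolation would wrongly predict alternation here too.
The alternation reflects intervocalic spirantization: voiced stops become fricatives between vowels. /b/ is underlying.

/ŋomeb/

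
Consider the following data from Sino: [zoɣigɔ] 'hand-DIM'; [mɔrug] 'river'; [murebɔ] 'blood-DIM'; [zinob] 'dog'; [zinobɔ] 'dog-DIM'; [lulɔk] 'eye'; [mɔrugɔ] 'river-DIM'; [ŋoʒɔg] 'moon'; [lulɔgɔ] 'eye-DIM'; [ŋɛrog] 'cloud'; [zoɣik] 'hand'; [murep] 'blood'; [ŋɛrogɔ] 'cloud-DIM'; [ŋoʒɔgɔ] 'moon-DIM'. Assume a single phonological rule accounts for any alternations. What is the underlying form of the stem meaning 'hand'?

The stem for 'hand' ends in [g] in [zoɣigɔ] but [k] in [zoɣik].
The stem 'moon' ([ŋoʒɔgɔ], [ŋoʒɔg]) shows [g] unchanged in both environments, so [g] cannot be basic with [k] derived in isolation.
Therefore /k/ is basic and [g] is derived by intervocalic voicing (voiceless stops become voiced between vowels).
So 'hand' = /zoɣik/.

/zoɣik/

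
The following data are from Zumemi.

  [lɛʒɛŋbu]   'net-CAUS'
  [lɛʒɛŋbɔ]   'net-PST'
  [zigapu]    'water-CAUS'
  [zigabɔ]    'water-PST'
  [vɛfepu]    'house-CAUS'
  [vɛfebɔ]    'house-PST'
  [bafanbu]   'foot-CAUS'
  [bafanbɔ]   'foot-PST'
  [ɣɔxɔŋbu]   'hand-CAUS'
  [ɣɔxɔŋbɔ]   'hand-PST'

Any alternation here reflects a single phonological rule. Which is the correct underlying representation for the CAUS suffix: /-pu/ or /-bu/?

The CAUS morpheme has two allomorphs, [-bu] and [-pu].
By contrast the PST suffix keeps its initial [b] throughout — that segment must be underlying.
The CAUS suffix is therefore /-pu/ underlyingly, with post-nasal voicing: voiceless stops become voiced after a nasal.

/-pu/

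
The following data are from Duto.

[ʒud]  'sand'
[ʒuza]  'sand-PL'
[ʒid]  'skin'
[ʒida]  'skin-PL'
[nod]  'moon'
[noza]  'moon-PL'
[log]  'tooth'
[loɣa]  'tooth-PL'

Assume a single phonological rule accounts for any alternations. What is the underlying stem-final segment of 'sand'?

In [ʒud] and [ʒuza] the final segment of 'sand' alternates: [d] ~ [z].
Compare 'skin', with invariant [d] in [ʒid] and [ʒida]: an analysis with underlying /d/ and a rule producing [z] before the PL suffix would wrongly predict alternation here too.
The underlying segment must be /z/; voiced fricatives become stops word-finally, yielding [d] there.

/z/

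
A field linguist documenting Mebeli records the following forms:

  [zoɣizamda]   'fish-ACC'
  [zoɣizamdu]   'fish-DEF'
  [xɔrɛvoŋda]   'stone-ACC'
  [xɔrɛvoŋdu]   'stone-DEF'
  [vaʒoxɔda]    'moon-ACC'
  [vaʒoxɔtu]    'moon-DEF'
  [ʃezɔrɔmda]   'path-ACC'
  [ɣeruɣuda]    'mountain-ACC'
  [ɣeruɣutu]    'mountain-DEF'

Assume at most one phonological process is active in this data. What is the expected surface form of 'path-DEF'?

[ʃezɔrɔmdu]

The DEF suffix surfaces as [-du] and [-tu], depending on the final segment of the stem.
By contrast the ACC suffix keeps its initial [d] throughout — that segment must be underlying.
The DEF suffix is therefore /-tu/ underlyingly, with post-nasal voicing: voiceless stops become voiced after a nasal.
After 'path', which ends in a nasal, the suffix surfaces as [-du], giving [ʃezɔrɔmdu].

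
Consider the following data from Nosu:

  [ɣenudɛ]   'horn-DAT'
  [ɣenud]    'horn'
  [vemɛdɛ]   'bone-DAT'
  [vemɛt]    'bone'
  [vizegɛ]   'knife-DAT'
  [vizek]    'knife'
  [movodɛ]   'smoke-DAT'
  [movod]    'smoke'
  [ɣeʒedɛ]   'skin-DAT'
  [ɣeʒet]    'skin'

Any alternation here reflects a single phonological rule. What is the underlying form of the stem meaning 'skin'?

The stem for 'skin' ends in [d] in [ɣeʒedɛ] but [t] in [ɣeʒet].
But 'smoke' keeps [d] in both environments ([movodɛ], [movod]), so there is no rule changing /d/ to [t] in isolation.
So /t/ is underlying, and a rule of intervocalic voicing — voiceless stops become voiced between vowels — gives [d].
The underlying form of 'skin' is therefore /ɣeʒet/.

/ɣeʒet/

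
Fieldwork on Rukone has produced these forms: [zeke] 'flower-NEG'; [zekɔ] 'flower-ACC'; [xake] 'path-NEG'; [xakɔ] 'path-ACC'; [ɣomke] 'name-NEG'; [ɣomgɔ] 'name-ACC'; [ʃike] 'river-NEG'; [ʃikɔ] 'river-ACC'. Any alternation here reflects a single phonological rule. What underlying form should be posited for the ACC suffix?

/-gɔ/

The ACC morpheme has two allomorphs, [-gɔ] and [-kɔ].
The NEG suffix, which begins with [k], is invariant after every stem; so [k] is not altered by any rule here.
So the underlying form is /-gɔ/, and voiced stops become voiceless after a vowel.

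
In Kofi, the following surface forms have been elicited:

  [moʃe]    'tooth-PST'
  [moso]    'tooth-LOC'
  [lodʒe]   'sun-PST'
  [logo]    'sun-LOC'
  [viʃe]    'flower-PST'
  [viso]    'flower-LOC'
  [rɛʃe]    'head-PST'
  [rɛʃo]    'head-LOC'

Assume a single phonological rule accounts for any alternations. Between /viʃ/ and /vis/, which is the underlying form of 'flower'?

/vis/

The root 'flower' surfaces as [viʃe] and [viso], with a stem-final [ʃ] ~ [s] alternation.
If /ʃ/ were underlying and a rule turned it into [s] before the LOC suffix, 'head' would also alternate; but it has [ʃ] in both [rɛʃe] and [rɛʃo].
The underlying segment must be /s/; /g/ and /s/ become palato-alveolar [dʒ] and [ʃ] before a front vowel, yielding [ʃ] there.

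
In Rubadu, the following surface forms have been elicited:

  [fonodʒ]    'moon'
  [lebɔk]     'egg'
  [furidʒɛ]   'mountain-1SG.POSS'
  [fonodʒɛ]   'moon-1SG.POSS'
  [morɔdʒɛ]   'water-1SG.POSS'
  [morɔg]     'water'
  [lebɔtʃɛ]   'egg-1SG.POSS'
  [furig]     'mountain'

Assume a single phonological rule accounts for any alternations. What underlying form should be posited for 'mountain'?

/furig/

In [furidʒɛ] and [furig] the final segment of 'mountain' alternates: [dʒ] ~ [g].
But 'moon' keeps [dʒ] in both environments ([fonodʒɛ], [fonodʒ]), so there is no rule changing /dʒ/ to [g] in isolation.
Therefore /g/ is basic and [dʒ] is derived by palatalization before a front vowel (/k/ and /g/ become palato-alveolar [tʃ] and [dʒ] before a front vowel).
So 'mountain' = /furig/.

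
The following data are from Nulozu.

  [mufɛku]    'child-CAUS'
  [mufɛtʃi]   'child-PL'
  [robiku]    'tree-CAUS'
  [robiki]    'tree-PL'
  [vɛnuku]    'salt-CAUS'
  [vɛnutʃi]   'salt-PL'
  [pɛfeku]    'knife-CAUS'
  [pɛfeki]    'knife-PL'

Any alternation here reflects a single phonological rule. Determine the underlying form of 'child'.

/mufɛtʃ/

The root 'child' surfaces as [mufɛku] and [mufɛtʃi], with a stem-final [k] ~ [tʃ] alternation.
If /k/ were underlying and a rule turned it into [tʃ] before the PL suffix, 'tree' would also alternate; but it has [k] in both [robiku] and [robiki].
So /tʃ/ is underlying, and a rule of depalatalization — palato-alveolar /tʃ/ becomes [k] when no front vowel follows — gives [k].
Hence 'child' is /mufɛtʃ/ underlyingly.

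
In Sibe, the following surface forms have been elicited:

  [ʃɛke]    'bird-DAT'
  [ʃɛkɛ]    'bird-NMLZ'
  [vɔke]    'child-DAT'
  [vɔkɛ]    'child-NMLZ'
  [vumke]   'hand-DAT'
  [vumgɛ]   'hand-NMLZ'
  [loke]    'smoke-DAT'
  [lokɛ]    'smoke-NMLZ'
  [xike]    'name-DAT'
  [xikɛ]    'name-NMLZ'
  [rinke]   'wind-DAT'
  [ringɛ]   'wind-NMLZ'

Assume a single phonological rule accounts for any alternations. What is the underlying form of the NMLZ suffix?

The NMLZ morpheme has two allomorphs, [-gɛ] and [-kɛ].
The DAT suffix, which begins with [k], is invariant after every stem; so [k] is not altered by any rule here.
So the underlying form is /-gɛ/, and voiced stops become voiceless after a vowel.

/-gɛ/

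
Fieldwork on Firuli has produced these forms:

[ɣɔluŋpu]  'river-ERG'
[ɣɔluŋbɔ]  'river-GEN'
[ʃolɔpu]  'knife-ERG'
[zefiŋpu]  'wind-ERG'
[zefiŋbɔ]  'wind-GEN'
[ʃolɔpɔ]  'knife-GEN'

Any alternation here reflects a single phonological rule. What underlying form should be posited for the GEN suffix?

The GEN suffix surfaces as [-bɔ] and [-pɔ], depending on the final segment of the stem.
The ERG suffix, which begins with [p], is invariant after every stem; so [p] is not altered by any rule here.
The GEN suffix is therefore /-bɔ/ underlyingly, with post-vocalic devoicing: voiced stops become voiceless after a vowel.

/-bɔ/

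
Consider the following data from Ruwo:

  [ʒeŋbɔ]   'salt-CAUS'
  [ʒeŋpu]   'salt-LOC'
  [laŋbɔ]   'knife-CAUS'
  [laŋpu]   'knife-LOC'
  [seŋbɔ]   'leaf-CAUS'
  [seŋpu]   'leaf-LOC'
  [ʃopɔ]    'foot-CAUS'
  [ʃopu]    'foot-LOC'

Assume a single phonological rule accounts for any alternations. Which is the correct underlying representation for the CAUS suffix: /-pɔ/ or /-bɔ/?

/-bɔ/

The CAUS suffix surfaces as [-bɔ] and [-pɔ], depending on the final segment of the stem.
By contrast the LOC suffix keeps its initial [p] throughout — that segment must be underlying.
So the underlying form is /-bɔ/, and voiced stops become voiceless after a vowel.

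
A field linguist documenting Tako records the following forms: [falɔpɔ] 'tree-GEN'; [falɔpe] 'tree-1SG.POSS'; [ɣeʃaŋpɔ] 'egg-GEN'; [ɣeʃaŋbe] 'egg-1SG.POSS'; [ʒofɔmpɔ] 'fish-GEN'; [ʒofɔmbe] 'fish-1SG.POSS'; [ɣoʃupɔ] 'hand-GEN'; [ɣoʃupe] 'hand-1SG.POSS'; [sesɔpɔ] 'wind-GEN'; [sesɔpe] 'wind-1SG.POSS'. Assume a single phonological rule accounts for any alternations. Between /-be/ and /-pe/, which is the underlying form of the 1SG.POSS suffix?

The 1SG.POSS morpheme has two allomorphs, [-be] and [-pe].
By contrast the GEN suffix keeps its initial [p] throughout — that segment must be underlying.
So the underlying form is /-be/, and voiced stops become voiceless after a vowel.

/-be/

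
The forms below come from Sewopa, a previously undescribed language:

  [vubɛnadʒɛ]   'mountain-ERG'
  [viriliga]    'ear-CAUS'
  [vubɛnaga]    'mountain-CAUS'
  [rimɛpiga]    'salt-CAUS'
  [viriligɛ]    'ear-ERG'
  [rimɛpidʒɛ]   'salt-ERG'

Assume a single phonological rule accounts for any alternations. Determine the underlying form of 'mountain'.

In [vubɛnadʒɛ] and [vubɛnaga] the final segment of 'mountain' alternates: [dʒ] ~ [g].
If /g/ were underlying and a rule turned it into [dʒ] before the ERG suffix, 'ear' would also alternate; but it has [g] in both [viriligɛ] and [viriliga].
Therefore /dʒ/ is basic and [g] is derived by depalatalization (palato-alveolar /dʒ/ becomes [g] when no front vowel follows).

/vubɛnadʒ/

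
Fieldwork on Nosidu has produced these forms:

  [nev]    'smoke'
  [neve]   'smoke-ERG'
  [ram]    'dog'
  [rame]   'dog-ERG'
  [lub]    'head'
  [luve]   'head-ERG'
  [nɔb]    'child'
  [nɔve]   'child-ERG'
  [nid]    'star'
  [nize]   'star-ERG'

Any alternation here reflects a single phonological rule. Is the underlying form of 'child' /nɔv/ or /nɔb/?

In [nɔb] and [nɔve] the final segment of 'child' alternates: [b] ~ [v].
But 'smoke' keeps [v] in both environments ([nev], [neve]), so there is no rule changing /v/ to [b] in isolation.
So /b/ is underlying, and a rule of intervocalic spirantization — voiced stops become fricatives between vowels — gives [v].

/nɔb/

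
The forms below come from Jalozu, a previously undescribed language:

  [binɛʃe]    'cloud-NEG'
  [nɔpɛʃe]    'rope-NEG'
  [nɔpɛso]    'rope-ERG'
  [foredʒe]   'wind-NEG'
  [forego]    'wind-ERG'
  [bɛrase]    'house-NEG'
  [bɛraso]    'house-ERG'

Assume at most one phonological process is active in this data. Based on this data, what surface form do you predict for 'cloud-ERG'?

The stem for 'rope' ends in [ʃ] in [nɔpɛʃe] but [s] in [nɔpɛso].
If /s/ were underlying and a rule turned it into [ʃ] before the NEG suffix, 'house' would also alternate; but it has [s] in both [bɛrase] and [bɛraso].
Therefore /ʃ/ is basic and [s] is derived by depalatalization (palato-alveolar /dʒ/ and /ʃ/ become [g] and [s] when no front vowel follows).
From [binɛʃe] the stem 'cloud' is /binɛʃ/; when no front vowel follows this yields [binɛso].

[binɛso]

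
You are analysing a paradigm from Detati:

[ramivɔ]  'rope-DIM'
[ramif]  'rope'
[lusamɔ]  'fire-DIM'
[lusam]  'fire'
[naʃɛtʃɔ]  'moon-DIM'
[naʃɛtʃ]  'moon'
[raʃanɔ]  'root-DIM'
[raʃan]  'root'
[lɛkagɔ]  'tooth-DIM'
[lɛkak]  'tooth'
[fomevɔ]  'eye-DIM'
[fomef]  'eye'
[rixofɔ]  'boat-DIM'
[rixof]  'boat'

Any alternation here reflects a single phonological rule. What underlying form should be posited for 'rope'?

/ramiv/

'rope' shows [v] ~ [f] at the end of the stem ([ramivɔ] vs [ramif]).
But 'boat' keeps [f] in both environments ([rixofɔ], [rixof]), so there is no rule changing /f/ to [v] before the DIM suffix.
So /v/ is underlying, and a rule of word-final obstruent devoicing — voiced obstruents become voiceless word-finally — gives [f].
Hence 'rope' is /ramiv/ underlyingly.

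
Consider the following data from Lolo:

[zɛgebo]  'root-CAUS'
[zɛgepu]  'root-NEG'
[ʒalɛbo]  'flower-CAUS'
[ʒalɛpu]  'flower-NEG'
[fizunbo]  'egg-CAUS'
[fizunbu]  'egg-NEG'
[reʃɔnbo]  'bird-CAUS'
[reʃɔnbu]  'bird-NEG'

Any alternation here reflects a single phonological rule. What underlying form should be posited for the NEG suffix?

The NEG morpheme has two allomorphs, [-bu] and [-pu].
The CAUS suffix, which begins with [b], is invariant after every stem; so [b] is not altered by any rule here.
The NEG suffix is therefore /-pu/ underlyingly, with post-nasal voicing: voiceless stops become voiced after a nasal.

/-pu/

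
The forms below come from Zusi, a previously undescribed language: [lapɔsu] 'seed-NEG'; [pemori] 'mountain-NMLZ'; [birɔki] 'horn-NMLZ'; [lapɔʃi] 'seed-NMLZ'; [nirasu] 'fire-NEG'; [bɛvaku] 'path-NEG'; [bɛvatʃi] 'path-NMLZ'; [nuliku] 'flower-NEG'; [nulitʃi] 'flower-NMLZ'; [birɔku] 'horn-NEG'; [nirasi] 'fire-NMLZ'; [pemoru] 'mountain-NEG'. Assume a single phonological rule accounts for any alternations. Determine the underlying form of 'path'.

'path' shows [k] ~ [tʃ] at the end of the stem ([bɛvaku] vs [bɛvatʃi]).
If /k/ were underlying and a rule turned it into [tʃ] before the NMLZ suffix, 'horn' would also alternate; but it has [k] in both [birɔku] and [birɔki].
So /tʃ/ is underlying, and a rule of depalatalization — palato-alveolar /tʃ/ and /ʃ/ become [k] and [s] when no front vowel follows — gives [k].

/bɛvatʃ/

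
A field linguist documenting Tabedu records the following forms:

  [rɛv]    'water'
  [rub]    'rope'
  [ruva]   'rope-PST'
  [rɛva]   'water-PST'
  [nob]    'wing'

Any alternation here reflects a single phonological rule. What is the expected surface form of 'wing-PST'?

[nova]

'rope' shows [b] ~ [v] at the end of the stem ([rub] vs [ruva]).
Compare 'water', with invariant [v] in [rɛv] and [rɛva]: an analysis with underlying /v/ and a rule producing [b] in isolation would wrongly predict alternation here too.
The underlying segment must be /b/; voiced stops become fricatives between vowels, yielding [v] there.
The one attested form of 'wing', [nob], shows underlying /nob/. Applying the same rule between vowels gives [nova].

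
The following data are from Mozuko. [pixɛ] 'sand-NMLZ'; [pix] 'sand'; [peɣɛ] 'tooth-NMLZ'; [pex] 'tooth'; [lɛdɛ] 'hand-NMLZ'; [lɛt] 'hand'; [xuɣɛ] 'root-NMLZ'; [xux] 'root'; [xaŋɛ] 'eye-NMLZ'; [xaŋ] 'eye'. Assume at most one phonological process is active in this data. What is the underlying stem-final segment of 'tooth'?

/ɣ/

In [peɣɛ] and [pex] the final segment of 'tooth' alternates: [ɣ] ~ [x].
Compare 'sand', with invariant [x] in [pixɛ] and [pix]: an analysis with underlying /x/ and a rule producing [ɣ] before the NMLZ suffix would wrongly predict alternation here too.
Therefore /ɣ/ is basic and [x] is derived by word-final obstruent devoicing (voiced obstruents become voiceless word-finally).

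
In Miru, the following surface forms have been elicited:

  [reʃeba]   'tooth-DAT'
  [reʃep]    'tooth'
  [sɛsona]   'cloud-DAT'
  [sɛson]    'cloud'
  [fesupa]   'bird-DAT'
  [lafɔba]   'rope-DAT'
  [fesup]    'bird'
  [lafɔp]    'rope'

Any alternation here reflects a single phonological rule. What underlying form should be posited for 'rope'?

/lafɔb/

The stem for 'rope' ends in [b] in [lafɔba] but [p] in [lafɔp].
Compare 'bird', with invariant [p] in [fesupa] and [fesup]: an analysis with underlying /p/ and a rule producing [b] before the DAT suffix would wrongly predict alternation here too.
So /b/ is underlying, and a rule of word-final obstruent devoicing — voiced obstruents become voiceless word-finally — gives [p].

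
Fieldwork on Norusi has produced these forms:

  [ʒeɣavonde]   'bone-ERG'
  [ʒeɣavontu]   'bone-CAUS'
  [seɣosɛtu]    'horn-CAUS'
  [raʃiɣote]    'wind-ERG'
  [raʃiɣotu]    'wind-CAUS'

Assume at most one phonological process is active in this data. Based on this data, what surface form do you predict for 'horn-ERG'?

[seɣosɛte]

The ERG morpheme has two allomorphs, [-de] and [-te].
The CAUS suffix, which begins with [t], is invariant after every stem; so [t] is not altered by any rule here.
So the underlying form is /-de/, and voiced stops become voiceless after a vowel.
After 'horn', which ends in a vowel, the suffix surfaces as [-te], giving [seɣosɛte].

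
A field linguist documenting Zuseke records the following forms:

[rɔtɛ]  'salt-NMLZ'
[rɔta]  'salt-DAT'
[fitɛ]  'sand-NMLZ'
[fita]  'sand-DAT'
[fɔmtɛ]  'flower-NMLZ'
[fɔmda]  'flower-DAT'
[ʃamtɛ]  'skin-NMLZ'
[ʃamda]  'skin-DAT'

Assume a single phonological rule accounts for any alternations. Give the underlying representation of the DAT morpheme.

/-da/

The DAT suffix surfaces as [-da] and [-ta], depending on the final segment of the stem.
The NMLZ suffix, which begins with [t], is invariant after every stem; so [t] is not altered by any rule here.
So the underlying form is /-da/, and voiced stops become voiceless after a vowel.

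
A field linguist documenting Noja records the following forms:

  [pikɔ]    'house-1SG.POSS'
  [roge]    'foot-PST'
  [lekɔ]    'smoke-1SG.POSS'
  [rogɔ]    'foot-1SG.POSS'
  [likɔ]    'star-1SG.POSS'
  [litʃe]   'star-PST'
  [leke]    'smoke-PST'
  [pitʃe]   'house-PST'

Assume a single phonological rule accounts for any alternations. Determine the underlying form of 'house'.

'house' shows [tʃ] ~ [k] at the end of the stem ([pitʃe] vs [pikɔ]).
But 'smoke' keeps [k] in both environments ([leke], [lekɔ]), so there is no rule changing /k/ to [tʃ] before the PST suffix.
So /tʃ/ is underlying, and a rule of depalatalization — palato-alveolar /tʃ/ becomes [k] when no front vowel follows — gives [k].

/pitʃ/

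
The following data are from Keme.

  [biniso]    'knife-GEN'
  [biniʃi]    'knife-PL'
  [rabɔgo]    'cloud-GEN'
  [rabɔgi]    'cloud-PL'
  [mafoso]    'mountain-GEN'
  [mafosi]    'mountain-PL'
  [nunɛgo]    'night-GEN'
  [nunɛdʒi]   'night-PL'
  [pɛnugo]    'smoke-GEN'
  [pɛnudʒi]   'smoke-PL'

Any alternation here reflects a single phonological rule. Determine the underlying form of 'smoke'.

The stem for 'smoke' ends in [g] in [pɛnugo] but [dʒ] in [pɛnudʒi].
But 'cloud' keeps [g] in both environments ([rabɔgo], [rabɔgi]), so there is no rule changing /g/ to [dʒ] before the PL suffix.
The alternation reflects depalatalization: palato-alveolar /dʒ/ and /ʃ/ become [g] and [s] when no front vowel follows. /dʒ/ is underlying.
Hence 'smoke' is /pɛnudʒ/ underlyingly.

/pɛnudʒ/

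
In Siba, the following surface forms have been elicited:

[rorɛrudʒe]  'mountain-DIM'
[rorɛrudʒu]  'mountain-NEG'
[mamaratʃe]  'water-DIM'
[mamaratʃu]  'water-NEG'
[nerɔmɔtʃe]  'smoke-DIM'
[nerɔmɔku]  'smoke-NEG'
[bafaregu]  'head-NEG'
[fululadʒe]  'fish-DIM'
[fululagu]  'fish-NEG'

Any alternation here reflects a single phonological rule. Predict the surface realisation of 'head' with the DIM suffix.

In [fululadʒe] and [fululagu] the final segment of 'fish' alternates: [dʒ] ~ [g].
The stem 'mountain' ([rorɛrudʒe], [rorɛrudʒu]) shows [dʒ] unchanged in both environments, so [dʒ] cannot be basic with [g] derived before the NEG suffix.
The alternation reflects palatalization before a front vowel: /k/ and /g/ become palato-alveolar [tʃ] and [dʒ] before a front vowel. /g/ is underlying.
The one attested form of 'head', [bafaregu], shows underlying /bafareg/. Applying the same rule before a front vowel gives [bafaredʒe].

[bafaredʒe]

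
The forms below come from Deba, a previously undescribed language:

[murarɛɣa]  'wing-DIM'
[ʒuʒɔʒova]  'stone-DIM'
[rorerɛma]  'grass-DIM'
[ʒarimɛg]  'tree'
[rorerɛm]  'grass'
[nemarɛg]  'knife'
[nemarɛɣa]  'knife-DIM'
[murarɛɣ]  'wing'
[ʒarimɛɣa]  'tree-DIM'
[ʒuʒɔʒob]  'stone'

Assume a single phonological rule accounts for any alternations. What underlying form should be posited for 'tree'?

'tree' shows [g] ~ [ɣ] at the end of the stem ([ʒarimɛg] vs [ʒarimɛɣa]).
But 'wing' keeps [ɣ] in both environments ([murarɛɣ], [murarɛɣa]), so there is no rule changing /ɣ/ to [g] in isolation.
Therefore /g/ is basic and [ɣ] is derived by intervocalic spirantization (voiced stops become fricatives between vowels).
So 'tree' = /ʒarimɛg/.

/ʒarimɛg/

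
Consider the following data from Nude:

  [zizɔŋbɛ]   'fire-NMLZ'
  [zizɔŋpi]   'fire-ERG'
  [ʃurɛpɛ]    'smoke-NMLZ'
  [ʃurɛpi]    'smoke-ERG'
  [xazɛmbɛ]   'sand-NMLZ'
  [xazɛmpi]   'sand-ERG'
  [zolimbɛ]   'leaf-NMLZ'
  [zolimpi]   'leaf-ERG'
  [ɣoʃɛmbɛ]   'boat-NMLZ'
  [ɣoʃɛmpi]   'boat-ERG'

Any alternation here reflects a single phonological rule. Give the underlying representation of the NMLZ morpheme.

The NMLZ suffix surfaces as [-bɛ] and [-pɛ], depending on the final segment of the stem.
The ERG suffix, which begins with [p], is invariant after every stem; so [p] is not altered by any rule here.
So the underlying form is /-bɛ/, and voiced stops become voiceless after a vowel.

/-bɛ/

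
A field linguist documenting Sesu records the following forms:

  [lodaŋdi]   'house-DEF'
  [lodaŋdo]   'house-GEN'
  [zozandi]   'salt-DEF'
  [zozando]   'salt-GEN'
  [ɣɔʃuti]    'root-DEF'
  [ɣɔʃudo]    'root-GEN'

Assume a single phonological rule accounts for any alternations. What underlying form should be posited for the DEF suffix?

The DEF suffix surfaces as [-di] and [-ti], depending on the final segment of the stem.
The GEN suffix, which begins with [d], is invariant after every stem; so [d] is not altered by any rule here.
So the underlying form is /-ti/, and voiceless stops become voiced after a nasal.

/-ti/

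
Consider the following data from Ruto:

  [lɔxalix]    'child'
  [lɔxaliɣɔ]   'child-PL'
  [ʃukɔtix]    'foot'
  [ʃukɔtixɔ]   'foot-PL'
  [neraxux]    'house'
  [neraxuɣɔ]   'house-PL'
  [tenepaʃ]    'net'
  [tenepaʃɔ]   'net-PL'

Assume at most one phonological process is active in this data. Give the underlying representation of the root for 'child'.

/lɔxaliɣ/

'child' shows [x] ~ [ɣ] at the end of the stem ([lɔxalix] vs [lɔxaliɣɔ]).
If /x/ were underlying and a rule turned it into [ɣ] before the PL suffix, 'foot' would also alternate; but it has [x] in both [ʃukɔtix] and [ʃukɔtixɔ].
The alternation reflects word-final obstruent devoicing: voiced obstruents become voiceless word-finally. /ɣ/ is underlying.
The underlying form of 'child' is therefore /lɔxaliɣ/.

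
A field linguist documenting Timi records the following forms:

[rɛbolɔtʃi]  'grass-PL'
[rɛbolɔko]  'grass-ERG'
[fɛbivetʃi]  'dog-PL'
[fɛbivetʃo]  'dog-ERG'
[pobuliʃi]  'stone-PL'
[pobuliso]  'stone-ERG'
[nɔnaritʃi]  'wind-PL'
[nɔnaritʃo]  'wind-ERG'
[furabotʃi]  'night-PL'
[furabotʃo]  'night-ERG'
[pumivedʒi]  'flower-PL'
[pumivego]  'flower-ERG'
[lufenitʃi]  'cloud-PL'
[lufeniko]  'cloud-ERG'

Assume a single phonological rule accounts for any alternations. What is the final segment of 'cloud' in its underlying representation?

In [lufenitʃi] and [lufeniko] the final segment of 'cloud' alternates: [tʃ] ~ [k].
Compare 'dog', with invariant [tʃ] in [fɛbivetʃi] and [fɛbivetʃo]: an analysis with underlying /tʃ/ and a rule producing [k] before the ERG suffix would wrongly predict alternation here too.
The alternation reflects palatalization before a front vowel: /k/, /g/ and /s/ become palato-alveolar [tʃ], [dʒ] and [ʃ] before a front vowel. /k/ is underlying.

/k/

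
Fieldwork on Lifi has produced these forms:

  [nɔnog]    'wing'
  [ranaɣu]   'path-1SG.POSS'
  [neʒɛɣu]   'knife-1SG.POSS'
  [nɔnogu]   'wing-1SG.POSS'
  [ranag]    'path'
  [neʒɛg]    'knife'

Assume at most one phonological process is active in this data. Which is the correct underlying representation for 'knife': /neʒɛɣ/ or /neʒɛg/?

/neʒɛɣ/

'knife' shows [g] ~ [ɣ] at the end of the stem ([neʒɛg] vs [neʒɛɣu]).
If /g/ were underlying and a rule turned it into [ɣ] before the 1SG.POSS suffix, 'wing' would also alternate; but it has [g] in both [nɔnog] and [nɔnogu].
The alternation reflects word-final hardening: voiced fricatives become stops word-finally. /ɣ/ is underlying.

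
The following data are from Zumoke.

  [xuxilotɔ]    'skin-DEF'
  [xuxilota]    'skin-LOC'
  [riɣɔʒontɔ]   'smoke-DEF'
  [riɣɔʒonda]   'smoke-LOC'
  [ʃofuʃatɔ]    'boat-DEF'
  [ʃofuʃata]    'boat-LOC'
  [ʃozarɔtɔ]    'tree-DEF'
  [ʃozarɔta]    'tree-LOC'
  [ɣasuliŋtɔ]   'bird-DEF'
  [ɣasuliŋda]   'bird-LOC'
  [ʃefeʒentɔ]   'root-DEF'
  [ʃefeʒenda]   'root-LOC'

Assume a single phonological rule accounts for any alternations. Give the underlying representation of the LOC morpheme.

/-da/

The LOC suffix surfaces as [-da] and [-ta], depending on the final segment of the stem.
The DEF suffix, which begins with [t], is invariant after every stem; so [t] is not altered by any rule here.
The LOC suffix is therefore /-da/ underlyingly, with post-vocalic devoicing: voiced stops become voiceless after a vowel.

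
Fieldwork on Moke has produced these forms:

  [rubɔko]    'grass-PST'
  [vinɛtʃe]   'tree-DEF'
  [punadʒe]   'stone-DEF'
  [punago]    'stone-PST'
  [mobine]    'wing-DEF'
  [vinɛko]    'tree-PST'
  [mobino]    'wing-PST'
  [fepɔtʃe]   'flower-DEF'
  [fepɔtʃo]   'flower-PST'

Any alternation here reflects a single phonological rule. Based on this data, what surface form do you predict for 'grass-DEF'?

The stem for 'tree' ends in [k] in [vinɛko] but [tʃ] in [vinɛtʃe].
The stem 'flower' ([fepɔtʃo], [fepɔtʃe]) shows [tʃ] unchanged in both environments, so [tʃ] cannot be basic with [k] derived before the PST suffix.
The alternation reflects palatalization before a front vowel: /k/ and /g/ become palato-alveolar [tʃ] and [dʒ] before a front vowel. /k/ is underlying.
The one attested form of 'grass', [rubɔko], shows underlying /rubɔk/. Applying the same rule before a front vowel gives [rubɔtʃe].

[rubɔtʃe]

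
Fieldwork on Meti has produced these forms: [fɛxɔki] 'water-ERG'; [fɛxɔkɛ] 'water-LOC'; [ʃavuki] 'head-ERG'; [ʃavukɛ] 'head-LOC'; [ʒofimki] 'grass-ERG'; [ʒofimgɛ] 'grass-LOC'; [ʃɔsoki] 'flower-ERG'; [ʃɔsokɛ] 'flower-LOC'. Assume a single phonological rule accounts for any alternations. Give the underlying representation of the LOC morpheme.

/-gɛ/

The LOC morpheme has two allomorphs, [-gɛ] and [-kɛ].
The ERG suffix, which begins with [k], is invariant after every stem; so [k] is not altered by any rule here.
The LOC suffix is therefore /-gɛ/ underlyingly, with post-vocalic devoicing: voiced stops become voiceless after a vowel.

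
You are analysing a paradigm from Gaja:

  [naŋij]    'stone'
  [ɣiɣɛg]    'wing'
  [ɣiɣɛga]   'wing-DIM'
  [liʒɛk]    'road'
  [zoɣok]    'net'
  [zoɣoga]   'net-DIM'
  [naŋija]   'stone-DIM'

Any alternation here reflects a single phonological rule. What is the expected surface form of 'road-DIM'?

In [zoɣok] and [zoɣoga] the final segment of 'net' alternates: [k] ~ [g].
If /g/ were underlying and a rule turned it into [k] in isolation, 'wing' would also alternate; but it has [g] in both [ɣiɣɛg] and [ɣiɣɛga].
The underlying segment must be /k/; voiceless stops become voiced between vowels, yielding [g] there.
The one attested form of 'road', [liʒɛk], shows underlying /liʒɛk/. Applying the same rule between vowels gives [liʒɛga].

[liʒɛga]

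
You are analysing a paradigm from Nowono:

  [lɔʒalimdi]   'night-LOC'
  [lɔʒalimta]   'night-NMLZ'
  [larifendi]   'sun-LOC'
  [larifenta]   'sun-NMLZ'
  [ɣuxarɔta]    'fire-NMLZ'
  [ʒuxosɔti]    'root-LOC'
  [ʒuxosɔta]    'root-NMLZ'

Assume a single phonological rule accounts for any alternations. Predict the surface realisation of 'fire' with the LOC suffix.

The LOC morpheme has two allomorphs, [-di] and [-ti].
By contrast the NMLZ suffix keeps its initial [t] throughout — that segment must be underlying.
So the underlying form is /-di/, and voiced stops become voiceless after a vowel.
After 'fire', which ends in a vowel, the suffix surfaces as [-ti], giving [ɣuxarɔti].

[ɣuxarɔti]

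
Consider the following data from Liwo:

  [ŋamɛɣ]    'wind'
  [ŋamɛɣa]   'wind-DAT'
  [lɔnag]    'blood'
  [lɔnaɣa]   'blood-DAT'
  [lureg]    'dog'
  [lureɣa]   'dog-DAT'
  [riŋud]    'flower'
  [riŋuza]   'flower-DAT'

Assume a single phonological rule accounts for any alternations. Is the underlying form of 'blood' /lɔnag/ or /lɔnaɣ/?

/lɔnag/

The root 'blood' surfaces as [lɔnag] and [lɔnaɣa], with a stem-final [g] ~ [ɣ] alternation.
If /ɣ/ were underlying and a rule turned it into [g] in isolation, 'wind' would also alternate; but it has [ɣ] in both [ŋamɛɣ] and [ŋamɛɣa].
So /g/ is underlying, and a rule of intervocalic spirantization — voiced stops become fricatives between vowels — gives [ɣ].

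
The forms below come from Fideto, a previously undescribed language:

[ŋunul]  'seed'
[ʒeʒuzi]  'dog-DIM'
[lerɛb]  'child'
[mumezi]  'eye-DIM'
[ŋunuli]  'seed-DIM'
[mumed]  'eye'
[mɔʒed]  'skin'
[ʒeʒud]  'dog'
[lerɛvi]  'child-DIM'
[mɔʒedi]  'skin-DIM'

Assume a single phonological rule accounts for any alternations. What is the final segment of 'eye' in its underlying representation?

'eye' shows [z] ~ [d] at the end of the stem ([mumezi] vs [mumed]).
Compare 'skin', with invariant [d] in [mɔʒedi] and [mɔʒed]: an analysis with underlying /d/ and a rule producing [z] before the DIM suffix would wrongly predict alternation here too.
The underlying segment must be /z/; voiced fricatives become stops word-finally, yielding [d] there.

/z/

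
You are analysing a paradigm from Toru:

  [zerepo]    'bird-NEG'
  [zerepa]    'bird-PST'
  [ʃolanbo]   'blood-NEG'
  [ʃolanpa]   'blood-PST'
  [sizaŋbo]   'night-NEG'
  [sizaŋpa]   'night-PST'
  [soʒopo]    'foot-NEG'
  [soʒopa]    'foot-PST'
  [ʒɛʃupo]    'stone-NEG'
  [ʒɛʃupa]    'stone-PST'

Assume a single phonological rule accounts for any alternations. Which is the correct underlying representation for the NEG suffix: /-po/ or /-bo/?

/-bo/

The NEG morpheme has two allomorphs, [-bo] and [-po].
The PST suffix, which begins with [p], is invariant after every stem; so [p] is not altered by any rule here.
The NEG suffix is therefore /-bo/ underlyingly, with post-vocalic devoicing: voiced stops become voiceless after a vowel.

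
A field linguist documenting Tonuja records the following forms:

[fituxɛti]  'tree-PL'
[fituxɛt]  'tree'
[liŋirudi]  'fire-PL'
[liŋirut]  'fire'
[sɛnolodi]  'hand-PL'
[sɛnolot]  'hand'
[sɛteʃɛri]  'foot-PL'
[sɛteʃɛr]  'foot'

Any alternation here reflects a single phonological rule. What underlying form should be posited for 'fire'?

/liŋirud/

The stem for 'fire' ends in [d] in [liŋirudi] but [t] in [liŋirut].
The stem 'tree' ([fituxɛti], [fituxɛt]) shows [t] unchanged in both environments, so [t] cannot be basic with [d] derived before the PL suffix.
So /d/ is underlying, and a rule of word-final obstruent devoicing — voiced obstruents become voiceless word-finally — gives [t].
The underlying form of 'fire' is therefore /liŋirud/.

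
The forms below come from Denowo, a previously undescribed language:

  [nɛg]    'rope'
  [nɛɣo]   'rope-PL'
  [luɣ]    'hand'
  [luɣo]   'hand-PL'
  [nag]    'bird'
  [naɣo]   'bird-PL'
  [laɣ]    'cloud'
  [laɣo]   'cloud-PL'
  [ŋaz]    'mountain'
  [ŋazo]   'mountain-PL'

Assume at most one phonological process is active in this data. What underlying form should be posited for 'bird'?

/nag/

The root 'bird' surfaces as [nag] and [naɣo], with a stem-final [g] ~ [ɣ] alternation.
But 'hand' keeps [ɣ] in both environments ([luɣ], [luɣo]), so there is no rule changing /ɣ/ to [g] in isolation.
The underlying segment must be /g/; voiced stops become fricatives between vowels, yielding [ɣ] there.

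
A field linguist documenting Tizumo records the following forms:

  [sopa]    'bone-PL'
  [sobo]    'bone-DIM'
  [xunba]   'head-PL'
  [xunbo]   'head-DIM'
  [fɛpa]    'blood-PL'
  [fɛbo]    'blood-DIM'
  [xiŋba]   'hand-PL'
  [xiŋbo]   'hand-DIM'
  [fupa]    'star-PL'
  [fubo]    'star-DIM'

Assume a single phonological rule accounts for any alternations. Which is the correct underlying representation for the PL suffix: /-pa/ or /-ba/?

/-pa/

The PL morpheme has two allomorphs, [-ba] and [-pa].
The DIM suffix, which begins with [b], is invariant after every stem; so [b] is not altered by any rule here.
The PL suffix is therefore /-pa/ underlyingly, with post-nasal voicing: voiceless stops become voiced after a nasal.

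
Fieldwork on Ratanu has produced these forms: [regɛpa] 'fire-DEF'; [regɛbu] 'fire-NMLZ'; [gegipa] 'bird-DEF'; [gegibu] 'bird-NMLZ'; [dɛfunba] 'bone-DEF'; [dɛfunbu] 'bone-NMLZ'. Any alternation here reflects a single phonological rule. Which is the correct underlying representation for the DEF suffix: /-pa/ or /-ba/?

/-pa/

The DEF suffix surfaces as [-ba] and [-pa], depending on the final segment of the stem.
The NMLZ suffix, which begins with [b], is invariant after every stem; so [b] is not altered by any rule here.
The DEF suffix is therefore /-pa/ underlyingly, with post-nasal voicing: voiceless stops become voiced after a nasal.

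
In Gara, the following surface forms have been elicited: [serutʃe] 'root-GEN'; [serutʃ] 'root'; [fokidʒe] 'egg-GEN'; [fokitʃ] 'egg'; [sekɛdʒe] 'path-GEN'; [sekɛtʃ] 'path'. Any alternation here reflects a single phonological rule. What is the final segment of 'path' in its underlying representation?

/dʒ/

The stem for 'path' ends in [dʒ] in [sekɛdʒe] but [tʃ] in [sekɛtʃ].
The stem 'root' ([serutʃe], [serutʃ]) shows [tʃ] unchanged in both environments, so [tʃ] cannot be basic with [dʒ] derived before the GEN suffix.
The underlying segment must be /dʒ/; voiced obstruents become voiceless word-finally, yielding [tʃ] there.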